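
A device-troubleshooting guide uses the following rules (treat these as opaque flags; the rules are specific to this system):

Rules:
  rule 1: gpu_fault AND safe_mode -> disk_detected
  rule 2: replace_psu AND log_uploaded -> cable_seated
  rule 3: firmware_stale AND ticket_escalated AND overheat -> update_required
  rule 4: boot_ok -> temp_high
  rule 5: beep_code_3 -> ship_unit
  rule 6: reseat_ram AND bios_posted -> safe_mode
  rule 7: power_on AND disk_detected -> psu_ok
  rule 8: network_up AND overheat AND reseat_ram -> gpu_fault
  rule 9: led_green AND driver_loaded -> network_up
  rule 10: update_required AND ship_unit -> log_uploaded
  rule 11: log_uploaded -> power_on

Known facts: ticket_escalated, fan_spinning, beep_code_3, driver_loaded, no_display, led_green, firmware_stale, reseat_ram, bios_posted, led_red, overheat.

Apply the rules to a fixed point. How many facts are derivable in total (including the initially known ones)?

20

[1] rule 3 [firmware_stale AND ticket_escalated AND overheat -> update_required]; rule 5 [beep_code_3 -> ship_unit]; rule 6 [reseat_ram AND bios_posted -> safe_mode]; rule 9 [led_green AND driver_loaded -> network_up]. ⇒ new: update_required, ship_unit, safe_mode, network_up.
[2] rule 8 [network_up AND overheat AND reseat_ram -> gpu_fault]; rule 10 [update_required AND ship_unit -> log_uploaded]. ⇒ new: gpu_fault, log_uploaded.
[3] rule 1 [gpu_fault AND safe_mode -> disk_detected]; rule 11 [log_uploaded -> power_on]. ⇒ new: disk_detected, power_on.
[4] rule 7 [power_on AND disk_detected -> psu_ok]. ⇒ new: psu_ok.
Closure: {beep_code_3, bios_posted, disk_detected, driver_loaded, fan_spinning, firmware_stale, gpu_fault, led_green, led_red, log_uploaded, network_up, no_display, overheat, power_on, psu_ok, reseat_ram, safe_mode, ship_unit, ticket_escalated, update_required} — 20 facts.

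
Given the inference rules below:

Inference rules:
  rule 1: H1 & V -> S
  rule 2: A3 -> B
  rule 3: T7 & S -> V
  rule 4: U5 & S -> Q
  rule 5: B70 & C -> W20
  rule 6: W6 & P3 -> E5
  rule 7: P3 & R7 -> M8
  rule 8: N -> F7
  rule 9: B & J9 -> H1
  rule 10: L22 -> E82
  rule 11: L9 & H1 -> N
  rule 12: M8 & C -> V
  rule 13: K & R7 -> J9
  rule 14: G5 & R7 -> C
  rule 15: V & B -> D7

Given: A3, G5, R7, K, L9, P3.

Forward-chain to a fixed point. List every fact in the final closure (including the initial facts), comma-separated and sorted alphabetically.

A3, B, C, D7, F7, G5, H1, J9, K, L9, M8, N, P3, R7, S, V

Round 1: rule 2 [A3 -> B]; rule 7 [P3 & R7 -> M8]; rule 13 [K & R7 -> J9]; rule 14 [G5 & R7 -> C]. New: B, M8, J9, C.
Round 2: rule 9 [B & J9 -> H1]; rule 12 [M8 & C -> V]. New: H1, V.
Round 3: rule 1 [H1 & V -> S]; rule 11 [L9 & H1 -> N]; rule 15 [V & B -> D7]. New: S, N, D7.
Round 4: rule 8 [N -> F7]. New: F7.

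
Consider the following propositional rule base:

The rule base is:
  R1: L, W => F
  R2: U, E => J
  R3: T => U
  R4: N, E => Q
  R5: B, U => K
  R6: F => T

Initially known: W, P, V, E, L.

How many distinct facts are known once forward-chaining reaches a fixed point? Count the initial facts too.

9

Round 1 — R1, derive F.
Round 2 — R6, derive T.
Round 3 — R3, derive U.
Round 4 — R2, derive J.
Closure: {E, F, J, L, P, T, U, V, W} — 9 facts.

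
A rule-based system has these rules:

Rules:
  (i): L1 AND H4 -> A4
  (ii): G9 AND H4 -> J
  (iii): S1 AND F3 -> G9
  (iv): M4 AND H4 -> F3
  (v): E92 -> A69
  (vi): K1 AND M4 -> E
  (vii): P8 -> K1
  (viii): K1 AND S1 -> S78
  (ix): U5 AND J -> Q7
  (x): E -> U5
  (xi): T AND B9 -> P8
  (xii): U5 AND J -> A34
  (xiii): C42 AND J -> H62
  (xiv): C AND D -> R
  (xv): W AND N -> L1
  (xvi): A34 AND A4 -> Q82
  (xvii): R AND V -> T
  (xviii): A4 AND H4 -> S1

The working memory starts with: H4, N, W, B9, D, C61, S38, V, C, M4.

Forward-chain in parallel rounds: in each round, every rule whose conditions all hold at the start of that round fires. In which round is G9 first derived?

4

[1] (iv) [M4 AND H4 -> F3]; (xiv) [C AND D -> R]; (xv) [W AND N -> L1]. ⇒ new: F3, R, L1.
[2] (i) [L1 AND H4 -> A4]; (xvii) [R AND V -> T]. ⇒ new: A4, T.
[3] (xi) [T AND B9 -> P8]; (xviii) [A4 AND H4 -> S1]. ⇒ new: P8, S1.
[4] (iii) [S1 AND F3 -> G9]; (vii) [P8 -> K1]. ⇒ new: G9, K1.
G9 first appears in round 4.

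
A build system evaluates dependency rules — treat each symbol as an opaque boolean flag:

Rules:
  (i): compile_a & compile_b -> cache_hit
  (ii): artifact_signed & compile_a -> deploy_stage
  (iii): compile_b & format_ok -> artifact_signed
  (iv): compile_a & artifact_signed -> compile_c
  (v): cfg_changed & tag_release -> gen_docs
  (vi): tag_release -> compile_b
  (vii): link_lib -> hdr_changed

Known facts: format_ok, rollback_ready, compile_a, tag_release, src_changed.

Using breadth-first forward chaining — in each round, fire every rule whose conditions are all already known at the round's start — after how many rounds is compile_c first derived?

3

Round 1: (vi) [tag_release -> compile_b]. New: compile_b.
Round 2: (i) [compile_a & compile_b -> cache_hit]; (iii) [compile_b & format_ok -> artifact_signed]. New: cache_hit, artifact_signed.
Round 3: (ii) [artifact_signed & compile_a -> deploy_stage]; (iv) [compile_a & artifact_signed -> compile_c]. New: deploy_stage, compile_c.
compile_c first appears in round 3.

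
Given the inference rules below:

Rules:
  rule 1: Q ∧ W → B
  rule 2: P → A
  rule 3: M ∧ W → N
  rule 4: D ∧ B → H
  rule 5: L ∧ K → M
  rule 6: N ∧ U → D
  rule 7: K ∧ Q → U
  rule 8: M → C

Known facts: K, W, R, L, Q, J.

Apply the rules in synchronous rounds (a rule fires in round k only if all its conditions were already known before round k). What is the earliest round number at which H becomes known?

Round 1 fires rule 1, rule 5, rule 7, giving B, M, U.
Round 2 fires rule 3, rule 8, giving N, C.
Round 3 fires rule 6, giving D.
Round 4 fires rule 4, giving H.
H first appears in round 4.

4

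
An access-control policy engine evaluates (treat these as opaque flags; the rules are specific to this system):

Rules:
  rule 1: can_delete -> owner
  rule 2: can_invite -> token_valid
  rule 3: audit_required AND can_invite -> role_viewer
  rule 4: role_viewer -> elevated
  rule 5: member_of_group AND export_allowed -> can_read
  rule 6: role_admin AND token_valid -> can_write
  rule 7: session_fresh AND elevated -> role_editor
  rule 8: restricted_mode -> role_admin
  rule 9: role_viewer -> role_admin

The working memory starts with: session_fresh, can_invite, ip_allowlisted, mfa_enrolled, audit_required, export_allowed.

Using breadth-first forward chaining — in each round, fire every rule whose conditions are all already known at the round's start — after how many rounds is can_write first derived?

3

Round 1: rule 2 [can_invite -> token_valid]; rule 3 [audit_required AND can_invite -> role_viewer]. Adds token_valid, role_viewer.
Round 2: rule 4 [role_viewer -> elevated]; rule 9 [role_viewer -> role_admin]. Adds elevated, role_admin.
Round 3: rule 6 [role_admin AND token_valid -> can_write]; rule 7 [session_fresh AND elevated -> role_editor]. Adds can_write, role_editor.
can_write first appears in round 3.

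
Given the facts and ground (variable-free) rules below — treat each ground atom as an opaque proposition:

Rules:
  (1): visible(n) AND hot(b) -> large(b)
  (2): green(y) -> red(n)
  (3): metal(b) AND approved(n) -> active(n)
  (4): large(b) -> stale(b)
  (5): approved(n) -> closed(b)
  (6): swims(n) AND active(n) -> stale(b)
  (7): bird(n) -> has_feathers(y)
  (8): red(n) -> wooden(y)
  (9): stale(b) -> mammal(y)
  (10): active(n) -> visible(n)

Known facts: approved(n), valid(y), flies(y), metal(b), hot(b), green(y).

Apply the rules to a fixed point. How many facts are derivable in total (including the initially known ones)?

[1] (2) [green(y) -> red(n)]; (3) [metal(b) AND approved(n) -> active(n)]; (5) [approved(n) -> closed(b)]. ⇒ new: red(n), active(n), closed(b).
[2] (8) [red(n) -> wooden(y)]; (10) [active(n) -> visible(n)]. ⇒ new: wooden(y), visible(n).
[3] (1) [visible(n) AND hot(b) -> large(b)]. ⇒ new: large(b).
[4] (4) [large(b) -> stale(b)]. ⇒ new: stale(b).
[5] (9) [stale(b) -> mammal(y)]. ⇒ new: mammal(y).
Closure: {active(n), approved(n), closed(b), flies(y), green(y), hot(b), large(b), mammal(y), metal(b), red(n), stale(b), valid(y), visible(n), wooden(y)} — 14 facts.

14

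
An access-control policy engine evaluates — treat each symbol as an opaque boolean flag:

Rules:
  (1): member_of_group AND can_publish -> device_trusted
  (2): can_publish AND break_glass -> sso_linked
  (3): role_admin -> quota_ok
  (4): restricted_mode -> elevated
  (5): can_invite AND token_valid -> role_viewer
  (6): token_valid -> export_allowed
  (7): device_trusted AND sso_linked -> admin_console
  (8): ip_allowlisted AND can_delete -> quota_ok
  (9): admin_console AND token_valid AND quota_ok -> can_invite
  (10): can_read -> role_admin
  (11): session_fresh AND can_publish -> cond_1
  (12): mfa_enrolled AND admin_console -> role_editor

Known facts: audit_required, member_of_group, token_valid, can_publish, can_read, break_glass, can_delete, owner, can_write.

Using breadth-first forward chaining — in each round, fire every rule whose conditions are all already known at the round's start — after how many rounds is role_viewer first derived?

Round 1: (1) [member_of_group AND can_publish -> device_trusted]; (2) [can_publish AND break_glass -> sso_linked]; (6) [token_valid -> export_allowed]; (10) [can_read -> role_admin]. New: device_trusted, sso_linked, export_allowed, role_admin.
Round 2: (3) [role_admin -> quota_ok]; (7) [device_trusted AND sso_linked -> admin_console]. New: quota_ok, admin_console.
Round 3: (9) [admin_console AND token_valid AND quota_ok -> can_invite]. New: can_invite.
Round 4: (5) [can_invite AND token_valid -> role_viewer]. New: role_viewer.
role_viewer first appears in round 4.

4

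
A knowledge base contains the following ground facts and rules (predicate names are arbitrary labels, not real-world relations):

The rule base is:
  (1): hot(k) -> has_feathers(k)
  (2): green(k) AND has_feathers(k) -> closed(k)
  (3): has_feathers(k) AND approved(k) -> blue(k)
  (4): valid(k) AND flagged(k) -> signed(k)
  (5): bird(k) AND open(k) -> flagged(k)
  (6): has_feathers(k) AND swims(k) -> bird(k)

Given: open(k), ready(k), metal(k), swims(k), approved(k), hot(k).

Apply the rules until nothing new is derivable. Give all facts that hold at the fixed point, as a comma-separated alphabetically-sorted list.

approved(k), bird(k), blue(k), flagged(k), has_feathers(k), hot(k), metal(k), open(k), ready(k), swims(k)

Round 1 fires (1), giving has_feathers(k).
Round 2 fires (3), (6), giving blue(k), bird(k).
Round 3 fires (5), giving flagged(k).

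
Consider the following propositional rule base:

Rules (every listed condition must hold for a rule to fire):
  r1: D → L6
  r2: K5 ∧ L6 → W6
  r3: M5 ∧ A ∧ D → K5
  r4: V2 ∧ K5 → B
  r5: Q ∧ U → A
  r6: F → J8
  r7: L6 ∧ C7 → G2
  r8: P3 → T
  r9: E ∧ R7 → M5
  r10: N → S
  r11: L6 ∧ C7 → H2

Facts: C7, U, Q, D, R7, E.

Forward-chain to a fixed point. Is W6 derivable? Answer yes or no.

[1] r1 [D → L6]; r5 [Q ∧ U → A]; r9 [E ∧ R7 → M5]. ⇒ new: L6, A, M5.
[2] r3 [M5 ∧ A ∧ D → K5]; r7 [L6 ∧ C7 → G2]; r11 [L6 ∧ C7 → H2]. ⇒ new: K5, G2, H2.
[3] r2 [K5 ∧ L6 → W6]. ⇒ new: W6.
W6 appears in round 3, so it is derivable.

yes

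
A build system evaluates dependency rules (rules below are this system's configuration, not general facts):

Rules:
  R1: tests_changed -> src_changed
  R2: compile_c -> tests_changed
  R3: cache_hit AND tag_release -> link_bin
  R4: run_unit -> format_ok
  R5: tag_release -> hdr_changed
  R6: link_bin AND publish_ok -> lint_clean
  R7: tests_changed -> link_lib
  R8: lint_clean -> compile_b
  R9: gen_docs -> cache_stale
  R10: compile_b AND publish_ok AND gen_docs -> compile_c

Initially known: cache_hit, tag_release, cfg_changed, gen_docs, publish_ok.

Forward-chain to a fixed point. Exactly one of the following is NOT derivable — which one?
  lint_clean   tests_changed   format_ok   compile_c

format_ok

Round 1: R3 [cache_hit AND tag_release -> link_bin]; R5 [tag_release -> hdr_changed]; R9 [gen_docs -> cache_stale]. New: link_bin, hdr_changed, cache_stale.
Round 2: R6 [link_bin AND publish_ok -> lint_clean]. New: lint_clean.
Round 3: R8 [lint_clean -> compile_b]. New: compile_b.
Round 4: R10 [compile_b AND publish_ok AND gen_docs -> compile_c]. New: compile_c.
Round 5: R2 [compile_c -> tests_changed]. New: tests_changed.
Round 6: R1 [tests_changed -> src_changed]; R7 [tests_changed -> link_lib]. New: src_changed, link_lib.
Derived: lint_clean (round 2), tests_changed (round 5), compile_c (round 4). format_ok never appears in any round.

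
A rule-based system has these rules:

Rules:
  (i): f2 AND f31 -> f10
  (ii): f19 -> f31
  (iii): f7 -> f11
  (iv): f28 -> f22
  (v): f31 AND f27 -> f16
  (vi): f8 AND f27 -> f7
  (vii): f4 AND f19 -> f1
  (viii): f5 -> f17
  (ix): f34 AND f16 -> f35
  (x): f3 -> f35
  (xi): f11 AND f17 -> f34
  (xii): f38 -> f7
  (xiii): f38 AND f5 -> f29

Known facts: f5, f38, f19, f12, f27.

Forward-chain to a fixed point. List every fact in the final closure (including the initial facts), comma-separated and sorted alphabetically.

Round 1: (ii) [f19 -> f31]; (viii) [f5 -> f17]; (xii) [f38 -> f7]; (xiii) [f38 AND f5 -> f29]. Adds f31, f17, f7, f29.
Round 2: (iii) [f7 -> f11]; (v) [f31 AND f27 -> f16]. Adds f11, f16.
Round 3: (xi) [f11 AND f17 -> f34]. Adds f34.
Round 4: (ix) [f34 AND f16 -> f35]. Adds f35.

f11, f12, f16, f17, f19, f27, f29, f31, f34, f35, f38, f5, f7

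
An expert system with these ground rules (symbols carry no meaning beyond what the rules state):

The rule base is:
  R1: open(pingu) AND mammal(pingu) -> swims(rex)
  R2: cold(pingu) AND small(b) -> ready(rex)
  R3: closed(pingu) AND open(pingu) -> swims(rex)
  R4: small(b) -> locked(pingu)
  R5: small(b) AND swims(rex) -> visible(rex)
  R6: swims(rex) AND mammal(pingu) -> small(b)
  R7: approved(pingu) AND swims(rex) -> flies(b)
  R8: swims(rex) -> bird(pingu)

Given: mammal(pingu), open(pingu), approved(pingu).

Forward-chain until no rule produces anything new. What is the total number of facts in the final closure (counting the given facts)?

9

Round 1 — R1, derive swims(rex).
Round 2 — R6, R7, R8, derive small(b), flies(b), bird(pingu).
Round 3 — R4, R5, derive locked(pingu), visible(rex).
Closure: {approved(pingu), bird(pingu), flies(b), locked(pingu), mammal(pingu), open(pingu), small(b), swims(rex), visible(rex)} — 9 facts.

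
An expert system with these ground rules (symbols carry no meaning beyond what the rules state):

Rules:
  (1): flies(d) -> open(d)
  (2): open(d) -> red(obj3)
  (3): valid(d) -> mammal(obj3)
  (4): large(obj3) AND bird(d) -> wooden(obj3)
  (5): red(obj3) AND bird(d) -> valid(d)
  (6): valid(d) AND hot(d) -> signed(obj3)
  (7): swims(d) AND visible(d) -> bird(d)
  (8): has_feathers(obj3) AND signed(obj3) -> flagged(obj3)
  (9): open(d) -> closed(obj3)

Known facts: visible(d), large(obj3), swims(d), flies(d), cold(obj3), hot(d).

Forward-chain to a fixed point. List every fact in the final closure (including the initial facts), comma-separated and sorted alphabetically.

bird(d), closed(obj3), cold(obj3), flies(d), hot(d), large(obj3), mammal(obj3), open(d), red(obj3), signed(obj3), swims(d), valid(d), visible(d), wooden(obj3)

Round 1: (1) [flies(d) -> open(d)]; (7) [swims(d) AND visible(d) -> bird(d)]. New: open(d), bird(d).
Round 2: (2) [open(d) -> red(obj3)]; (4) [large(obj3) AND bird(d) -> wooden(obj3)]; (9) [open(d) -> closed(obj3)]. New: red(obj3), wooden(obj3), closed(obj3).
Round 3: (5) [red(obj3) AND bird(d) -> valid(d)]. New: valid(d).
Round 4: (3) [valid(d) -> mammal(obj3)]; (6) [valid(d) AND hot(d) -> signed(obj3)]. New: mammal(obj3), signed(obj3).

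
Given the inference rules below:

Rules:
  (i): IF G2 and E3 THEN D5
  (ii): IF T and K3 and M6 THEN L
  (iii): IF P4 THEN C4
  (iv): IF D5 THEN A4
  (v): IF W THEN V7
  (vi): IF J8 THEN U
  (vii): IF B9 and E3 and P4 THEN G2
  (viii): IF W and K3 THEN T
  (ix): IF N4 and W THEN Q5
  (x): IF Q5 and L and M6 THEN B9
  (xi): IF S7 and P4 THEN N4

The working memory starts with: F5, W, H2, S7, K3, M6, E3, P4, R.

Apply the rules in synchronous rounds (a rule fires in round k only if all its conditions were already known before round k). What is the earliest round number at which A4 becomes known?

Round 1: (iii) [IF P4 THEN C4]; (v) [IF W THEN V7]; (viii) [IF W and K3 THEN T]; (xi) [IF S7 and P4 THEN N4]. Adds C4, V7, T, N4.
Round 2: (ii) [IF T and K3 and M6 THEN L]; (ix) [IF N4 and W THEN Q5]. Adds L, Q5.
Round 3: (x) [IF Q5 and L and M6 THEN B9]. Adds B9.
Round 4: (vii) [IF B9 and E3 and P4 THEN G2]. Adds G2.
Round 5: (i) [IF G2 and E3 THEN D5]. Adds D5.
Round 6: (iv) [IF D5 THEN A4]. Adds A4.
A4 first appears in round 6.

6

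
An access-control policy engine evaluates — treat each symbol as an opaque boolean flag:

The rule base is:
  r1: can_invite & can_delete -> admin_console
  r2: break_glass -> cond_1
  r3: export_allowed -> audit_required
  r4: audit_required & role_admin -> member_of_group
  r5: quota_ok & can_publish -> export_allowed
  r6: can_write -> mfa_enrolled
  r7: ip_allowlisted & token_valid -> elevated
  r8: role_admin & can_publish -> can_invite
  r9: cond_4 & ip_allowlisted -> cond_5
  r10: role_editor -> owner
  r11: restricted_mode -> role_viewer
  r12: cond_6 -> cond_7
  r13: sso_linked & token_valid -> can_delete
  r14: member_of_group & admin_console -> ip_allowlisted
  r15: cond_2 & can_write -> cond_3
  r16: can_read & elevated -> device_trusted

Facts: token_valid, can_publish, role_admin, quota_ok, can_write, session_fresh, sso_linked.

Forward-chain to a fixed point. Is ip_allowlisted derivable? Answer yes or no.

Round 1: r5 [quota_ok & can_publish -> export_allowed]; r6 [can_write -> mfa_enrolled]; r8 [role_admin & can_publish -> can_invite]; r13 [sso_linked & token_valid -> can_delete]. New: export_allowed, mfa_enrolled, can_invite, can_delete.
Round 2: r1 [can_invite & can_delete -> admin_console]; r3 [export_allowed -> audit_required]. New: admin_console, audit_required.
Round 3: r4 [audit_required & role_admin -> member_of_group]. New: member_of_group.
Round 4: r14 [member_of_group & admin_console -> ip_allowlisted]. New: ip_allowlisted.
Round 5: r7 [ip_allowlisted & token_valid -> elevated]. New: elevated.
ip_allowlisted appears in round 4, so it is derivable.

yes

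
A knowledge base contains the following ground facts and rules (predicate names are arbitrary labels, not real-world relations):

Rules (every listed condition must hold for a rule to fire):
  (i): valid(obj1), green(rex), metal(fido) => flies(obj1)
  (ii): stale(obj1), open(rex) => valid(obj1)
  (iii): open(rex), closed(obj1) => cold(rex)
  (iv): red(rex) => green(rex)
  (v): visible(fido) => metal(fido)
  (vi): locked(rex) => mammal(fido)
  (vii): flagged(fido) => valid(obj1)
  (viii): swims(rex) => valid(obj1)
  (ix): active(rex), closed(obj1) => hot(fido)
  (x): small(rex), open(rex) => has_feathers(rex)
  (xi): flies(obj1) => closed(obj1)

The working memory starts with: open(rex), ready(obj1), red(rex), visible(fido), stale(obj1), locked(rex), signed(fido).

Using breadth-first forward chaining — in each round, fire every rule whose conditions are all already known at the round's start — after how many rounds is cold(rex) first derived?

Round 1: (ii) [stale(obj1), open(rex) => valid(obj1)]; (iv) [red(rex) => green(rex)]; (v) [visible(fido) => metal(fido)]; (vi) [locked(rex) => mammal(fido)]. New: valid(obj1), green(rex), metal(fido), mammal(fido).
Round 2: (i) [valid(obj1), green(rex), metal(fido) => flies(obj1)]. New: flies(obj1).
Round 3: (xi) [flies(obj1) => closed(obj1)]. New: closed(obj1).
Round 4: (iii) [open(rex), closed(obj1) => cold(rex)]. New: cold(rex).
cold(rex) first appears in round 4.

4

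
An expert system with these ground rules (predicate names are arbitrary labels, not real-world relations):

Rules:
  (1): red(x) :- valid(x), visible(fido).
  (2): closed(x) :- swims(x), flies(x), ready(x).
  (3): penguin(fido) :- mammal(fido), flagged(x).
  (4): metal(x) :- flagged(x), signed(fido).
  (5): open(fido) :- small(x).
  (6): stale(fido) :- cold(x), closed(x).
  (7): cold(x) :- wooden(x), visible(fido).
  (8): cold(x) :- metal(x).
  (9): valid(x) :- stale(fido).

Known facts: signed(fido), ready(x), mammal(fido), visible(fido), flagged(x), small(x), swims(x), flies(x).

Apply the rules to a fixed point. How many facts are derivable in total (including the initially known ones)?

Round 1: (2) [closed(x) :- swims(x), flies(x), ready(x).]; (3) [penguin(fido) :- mammal(fido), flagged(x).]; (4) [metal(x) :- flagged(x), signed(fido).]; (5) [open(fido) :- small(x).]. New: closed(x), penguin(fido), metal(x), open(fido).
Round 2: (8) [cold(x) :- metal(x).]. New: cold(x).
Round 3: (6) [stale(fido) :- cold(x), closed(x).]. New: stale(fido).
Round 4: (9) [valid(x) :- stale(fido).]. New: valid(x).
Round 5: (1) [red(x) :- valid(x), visible(fido).]. New: red(x).
Closure: {closed(x), cold(x), flagged(x), flies(x), mammal(fido), metal(x), open(fido), penguin(fido), ready(x), red(x), signed(fido), small(x), stale(fido), swims(x), valid(x), visible(fido)} — 16 facts.

16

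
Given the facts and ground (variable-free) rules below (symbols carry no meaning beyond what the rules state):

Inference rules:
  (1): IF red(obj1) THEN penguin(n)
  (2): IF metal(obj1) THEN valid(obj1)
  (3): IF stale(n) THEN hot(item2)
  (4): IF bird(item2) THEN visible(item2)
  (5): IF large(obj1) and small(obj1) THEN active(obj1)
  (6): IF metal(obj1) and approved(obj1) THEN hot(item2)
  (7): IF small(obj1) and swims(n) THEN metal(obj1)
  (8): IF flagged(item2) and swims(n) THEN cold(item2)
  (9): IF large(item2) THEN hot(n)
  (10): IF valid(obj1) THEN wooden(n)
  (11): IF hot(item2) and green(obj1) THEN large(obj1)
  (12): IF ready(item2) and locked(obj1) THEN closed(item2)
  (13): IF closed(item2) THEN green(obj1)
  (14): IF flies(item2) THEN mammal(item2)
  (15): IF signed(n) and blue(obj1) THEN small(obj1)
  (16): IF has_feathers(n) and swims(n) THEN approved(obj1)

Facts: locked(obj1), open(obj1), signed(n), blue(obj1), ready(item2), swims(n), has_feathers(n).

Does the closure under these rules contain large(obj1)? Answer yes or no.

yes

Round 1: (12) [IF ready(item2) and locked(obj1) THEN closed(item2)]; (15) [IF signed(n) and blue(obj1) THEN small(obj1)]; (16) [IF has_feathers(n) and swims(n) THEN approved(obj1)]. Adds closed(item2), small(obj1), approved(obj1).
Round 2: (7) [IF small(obj1) and swims(n) THEN metal(obj1)]; (13) [IF closed(item2) THEN green(obj1)]. Adds metal(obj1), green(obj1).
Round 3: (2) [IF metal(obj1) THEN valid(obj1)]; (6) [IF metal(obj1) and approved(obj1) THEN hot(item2)]. Adds valid(obj1), hot(item2).
Round 4: (10) [IF valid(obj1) THEN wooden(n)]; (11) [IF hot(item2) and green(obj1) THEN large(obj1)]. Adds wooden(n), large(obj1).
Round 5: (5) [IF large(obj1) and small(obj1) THEN active(obj1)]. Adds active(obj1).
large(obj1) appears in round 4, so it is derivable.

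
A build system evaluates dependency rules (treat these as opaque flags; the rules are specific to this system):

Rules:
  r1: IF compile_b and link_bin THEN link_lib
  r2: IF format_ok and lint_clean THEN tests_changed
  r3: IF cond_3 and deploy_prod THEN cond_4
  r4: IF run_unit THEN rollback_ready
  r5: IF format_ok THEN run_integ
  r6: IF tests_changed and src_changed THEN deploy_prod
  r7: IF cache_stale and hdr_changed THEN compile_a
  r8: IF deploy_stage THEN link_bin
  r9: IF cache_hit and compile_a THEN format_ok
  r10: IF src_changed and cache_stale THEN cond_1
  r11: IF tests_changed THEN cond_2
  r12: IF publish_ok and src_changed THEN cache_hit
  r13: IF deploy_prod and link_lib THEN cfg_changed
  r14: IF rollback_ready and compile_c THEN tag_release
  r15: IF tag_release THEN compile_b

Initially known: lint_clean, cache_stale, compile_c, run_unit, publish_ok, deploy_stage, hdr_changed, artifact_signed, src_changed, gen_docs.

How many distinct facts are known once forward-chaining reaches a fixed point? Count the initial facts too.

24

Round 1 — r4, r7, r8, r10, r12, derive rollback_ready, compile_a, link_bin, cond_1, cache_hit.
Round 2 — r9, r14, derive format_ok, tag_release.
Round 3 — r2, r5, r15, derive tests_changed, run_integ, compile_b.
Round 4 — r1, r6, r11, derive link_lib, deploy_prod, cond_2.
Round 5 — r13, derive cfg_changed.
Closure: {artifact_signed, cache_hit, cache_stale, cfg_changed, compile_a, compile_b, compile_c, cond_1, cond_2, deploy_prod, deploy_stage, format_ok, gen_docs, hdr_changed, link_bin, link_lib, lint_clean, publish_ok, rollback_ready, run_integ, run_unit, src_changed, tag_release, tests_changed} — 24 facts.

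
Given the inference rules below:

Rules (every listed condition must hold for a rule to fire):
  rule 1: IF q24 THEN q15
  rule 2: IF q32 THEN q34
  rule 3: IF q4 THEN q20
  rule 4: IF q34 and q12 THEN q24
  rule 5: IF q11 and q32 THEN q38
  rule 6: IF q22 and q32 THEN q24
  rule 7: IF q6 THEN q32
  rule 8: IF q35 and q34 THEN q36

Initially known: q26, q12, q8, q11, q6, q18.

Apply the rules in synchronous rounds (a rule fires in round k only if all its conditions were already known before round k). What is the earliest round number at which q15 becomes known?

Round 1 fires rule 7, giving q32.
Round 2 fires rule 2, rule 5, giving q34, q38.
Round 3 fires rule 4, giving q24.
Round 4 fires rule 1, giving q15.
q15 first appears in round 4.

4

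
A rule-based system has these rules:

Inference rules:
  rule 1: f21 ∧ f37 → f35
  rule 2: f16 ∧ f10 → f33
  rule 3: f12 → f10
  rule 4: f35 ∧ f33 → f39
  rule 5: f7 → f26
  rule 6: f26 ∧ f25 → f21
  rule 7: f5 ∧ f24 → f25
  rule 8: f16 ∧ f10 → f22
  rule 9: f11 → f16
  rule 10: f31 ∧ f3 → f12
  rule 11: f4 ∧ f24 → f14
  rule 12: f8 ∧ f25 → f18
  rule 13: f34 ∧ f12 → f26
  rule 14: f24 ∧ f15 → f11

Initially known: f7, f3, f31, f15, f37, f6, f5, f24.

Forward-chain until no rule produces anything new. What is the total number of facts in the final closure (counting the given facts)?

19

Round 1: rule 5 [f7 → f26]; rule 7 [f5 ∧ f24 → f25]; rule 10 [f31 ∧ f3 → f12]; rule 14 [f24 ∧ f15 → f11]. Adds f26, f25, f12, f11.
Round 2: rule 3 [f12 → f10]; rule 6 [f26 ∧ f25 → f21]; rule 9 [f11 → f16]. Adds f10, f21, f16.
Round 3: rule 1 [f21 ∧ f37 → f35]; rule 2 [f16 ∧ f10 → f33]; rule 8 [f16 ∧ f10 → f22]. Adds f35, f33, f22.
Round 4: rule 4 [f35 ∧ f33 → f39]. Adds f39.
Closure: {f10, f11, f12, f15, f16, f21, f22, f24, f25, f26, f3, f31, f33, f35, f37, f39, f5, f6, f7} — 19 facts.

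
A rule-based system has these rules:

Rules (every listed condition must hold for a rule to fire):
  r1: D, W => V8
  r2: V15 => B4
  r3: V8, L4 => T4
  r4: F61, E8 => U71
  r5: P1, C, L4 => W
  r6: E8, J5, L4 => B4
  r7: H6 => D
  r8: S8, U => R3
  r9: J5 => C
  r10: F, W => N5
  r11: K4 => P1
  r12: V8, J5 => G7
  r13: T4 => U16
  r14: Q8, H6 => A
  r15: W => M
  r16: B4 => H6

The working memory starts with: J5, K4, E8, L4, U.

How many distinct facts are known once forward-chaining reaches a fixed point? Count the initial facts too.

Round 1 fires r6, r9, r11, giving B4, C, P1.
Round 2 fires r5, r16, giving W, H6.
Round 3 fires r7, r15, giving D, M.
Round 4 fires r1, giving V8.
Round 5 fires r3, r12, giving T4, G7.
Round 6 fires r13, giving U16.
Closure: {B4, C, D, E8, G7, H6, J5, K4, L4, M, P1, T4, U, U16, V8, W} — 16 facts.

16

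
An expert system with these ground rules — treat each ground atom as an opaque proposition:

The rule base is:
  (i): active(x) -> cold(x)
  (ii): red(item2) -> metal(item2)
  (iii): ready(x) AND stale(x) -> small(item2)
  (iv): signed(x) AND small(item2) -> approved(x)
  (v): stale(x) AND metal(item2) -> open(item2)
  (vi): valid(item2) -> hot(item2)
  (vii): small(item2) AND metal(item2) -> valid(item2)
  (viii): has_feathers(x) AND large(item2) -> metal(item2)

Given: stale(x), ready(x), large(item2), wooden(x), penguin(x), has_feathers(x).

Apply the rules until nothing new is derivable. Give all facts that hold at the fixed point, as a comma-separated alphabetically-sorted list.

has_feathers(x), hot(item2), large(item2), metal(item2), open(item2), penguin(x), ready(x), small(item2), stale(x), valid(item2), wooden(x)

Round 1 fires (iii), (viii), giving small(item2), metal(item2).
Round 2 fires (v), (vii), giving open(item2), valid(item2).
Round 3 fires (vi), giving hot(item2).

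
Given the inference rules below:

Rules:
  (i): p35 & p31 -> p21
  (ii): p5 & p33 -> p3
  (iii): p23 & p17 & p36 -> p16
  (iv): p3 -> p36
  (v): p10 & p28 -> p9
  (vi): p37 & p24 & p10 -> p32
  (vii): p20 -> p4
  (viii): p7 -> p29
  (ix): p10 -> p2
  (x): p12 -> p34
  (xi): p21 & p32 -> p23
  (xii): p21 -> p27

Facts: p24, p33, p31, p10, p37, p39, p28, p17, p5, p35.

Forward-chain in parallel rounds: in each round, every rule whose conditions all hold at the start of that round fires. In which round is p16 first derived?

Round 1 fires (i), (ii), (v), (vi), (ix), giving p21, p3, p9, p32, p2.
Round 2 fires (iv), (xi), (xii), giving p36, p23, p27.
Round 3 fires (iii), giving p16.
p16 first appears in round 3.

3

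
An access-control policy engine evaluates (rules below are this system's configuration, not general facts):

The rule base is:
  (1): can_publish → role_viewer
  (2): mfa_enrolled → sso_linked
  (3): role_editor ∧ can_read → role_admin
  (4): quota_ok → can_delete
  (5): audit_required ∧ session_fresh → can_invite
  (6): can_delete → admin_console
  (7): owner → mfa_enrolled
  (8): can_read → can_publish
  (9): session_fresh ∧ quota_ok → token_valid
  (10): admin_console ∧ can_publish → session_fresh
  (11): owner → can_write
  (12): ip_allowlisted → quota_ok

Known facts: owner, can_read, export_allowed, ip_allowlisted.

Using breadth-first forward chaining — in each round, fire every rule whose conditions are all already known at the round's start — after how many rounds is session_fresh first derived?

4

Round 1 fires (7), (8), (11), (12), giving mfa_enrolled, can_publish, can_write, quota_ok.
Round 2 fires (1), (2), (4), giving role_viewer, sso_linked, can_delete.
Round 3 fires (6), giving admin_console.
Round 4 fires (10), giving session_fresh.
session_fresh first appears in round 4.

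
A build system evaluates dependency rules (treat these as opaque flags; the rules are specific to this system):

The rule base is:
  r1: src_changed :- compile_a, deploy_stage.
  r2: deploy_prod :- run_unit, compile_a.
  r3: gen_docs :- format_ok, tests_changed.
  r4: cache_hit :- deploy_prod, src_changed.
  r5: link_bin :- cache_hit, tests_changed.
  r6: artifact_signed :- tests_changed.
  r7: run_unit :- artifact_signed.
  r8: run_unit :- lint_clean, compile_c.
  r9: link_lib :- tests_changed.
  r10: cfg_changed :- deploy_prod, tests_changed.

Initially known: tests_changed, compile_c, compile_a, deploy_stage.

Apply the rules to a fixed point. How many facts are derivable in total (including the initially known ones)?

12

Round 1: r1 [src_changed :- compile_a, deploy_stage.]; r6 [artifact_signed :- tests_changed.]; r9 [link_lib :- tests_changed.]. New: src_changed, artifact_signed, link_lib.
Round 2: r7 [run_unit :- artifact_signed.]. New: run_unit.
Round 3: r2 [deploy_prod :- run_unit, compile_a.]. New: deploy_prod.
Round 4: r4 [cache_hit :- deploy_prod, src_changed.]; r10 [cfg_changed :- deploy_prod, tests_changed.]. New: cache_hit, cfg_changed.
Round 5: r5 [link_bin :- cache_hit, tests_changed.]. New: link_bin.
Closure: {artifact_signed, cache_hit, cfg_changed, compile_a, compile_c, deploy_prod, deploy_stage, link_bin, link_lib, run_unit, src_changed, tests_changed} — 12 facts.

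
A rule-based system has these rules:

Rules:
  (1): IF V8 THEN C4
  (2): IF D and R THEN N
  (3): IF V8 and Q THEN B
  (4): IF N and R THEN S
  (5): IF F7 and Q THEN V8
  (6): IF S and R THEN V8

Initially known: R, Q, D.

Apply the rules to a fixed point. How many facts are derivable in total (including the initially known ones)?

8

Round 1 fires (2), giving N.
Round 2 fires (4), giving S.
Round 3 fires (6), giving V8.
Round 4 fires (1), (3), giving C4, B.
Closure: {B, C4, D, N, Q, R, S, V8} — 8 facts.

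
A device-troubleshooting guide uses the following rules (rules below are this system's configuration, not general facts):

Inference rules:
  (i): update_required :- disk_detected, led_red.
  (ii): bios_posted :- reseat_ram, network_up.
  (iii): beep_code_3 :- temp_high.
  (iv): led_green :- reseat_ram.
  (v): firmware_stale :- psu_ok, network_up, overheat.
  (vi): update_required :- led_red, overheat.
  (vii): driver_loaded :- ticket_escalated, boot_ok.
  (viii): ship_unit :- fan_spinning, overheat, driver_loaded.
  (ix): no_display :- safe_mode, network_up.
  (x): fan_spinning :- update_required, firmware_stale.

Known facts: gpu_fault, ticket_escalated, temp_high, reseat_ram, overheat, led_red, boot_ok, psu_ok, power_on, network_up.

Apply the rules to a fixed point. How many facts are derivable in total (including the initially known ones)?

18

Round 1 — (ii), (iii), (iv), (v), (vi), (vii), derive bios_posted, beep_code_3, led_green, firmware_stale, update_required, driver_loaded.
Round 2 — (x), derive fan_spinning.
Round 3 — (viii), derive ship_unit.
Closure: {beep_code_3, bios_posted, boot_ok, driver_loaded, fan_spinning, firmware_stale, gpu_fault, led_green, led_red, network_up, overheat, power_on, psu_ok, reseat_ram, ship_unit, temp_high, ticket_escalated, update_required} — 18 facts.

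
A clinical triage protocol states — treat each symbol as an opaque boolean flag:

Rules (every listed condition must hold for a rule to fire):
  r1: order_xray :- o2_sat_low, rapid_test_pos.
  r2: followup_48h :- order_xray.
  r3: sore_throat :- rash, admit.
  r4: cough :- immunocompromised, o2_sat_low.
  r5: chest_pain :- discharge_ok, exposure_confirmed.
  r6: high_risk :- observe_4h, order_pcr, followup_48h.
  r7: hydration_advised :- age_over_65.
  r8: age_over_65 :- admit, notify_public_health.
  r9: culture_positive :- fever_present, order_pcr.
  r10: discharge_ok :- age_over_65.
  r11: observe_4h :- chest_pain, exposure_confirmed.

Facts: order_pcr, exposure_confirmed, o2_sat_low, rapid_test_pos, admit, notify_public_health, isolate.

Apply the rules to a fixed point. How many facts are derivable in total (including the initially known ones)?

15

Round 1 fires r1, r8, giving order_xray, age_over_65.
Round 2 fires r2, r7, r10, giving followup_48h, hydration_advised, discharge_ok.
Round 3 fires r5, giving chest_pain.
Round 4 fires r11, giving observe_4h.
Round 5 fires r6, giving high_risk.
Closure: {admit, age_over_65, chest_pain, discharge_ok, exposure_confirmed, followup_48h, high_risk, hydration_advised, isolate, notify_public_health, o2_sat_low, observe_4h, order_pcr, order_xray, rapid_test_pos} — 15 facts.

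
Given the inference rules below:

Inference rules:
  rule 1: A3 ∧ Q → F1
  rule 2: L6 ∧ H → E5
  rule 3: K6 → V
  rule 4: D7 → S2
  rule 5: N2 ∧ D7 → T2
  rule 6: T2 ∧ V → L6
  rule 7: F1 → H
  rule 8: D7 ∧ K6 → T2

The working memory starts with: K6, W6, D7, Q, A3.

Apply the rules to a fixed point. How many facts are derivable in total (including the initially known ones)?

Round 1 fires rule 1, rule 3, rule 4, rule 8, giving F1, V, S2, T2.
Round 2 fires rule 6, rule 7, giving L6, H.
Round 3 fires rule 2, giving E5.
Closure: {A3, D7, E5, F1, H, K6, L6, Q, S2, T2, V, W6} — 12 facts.

12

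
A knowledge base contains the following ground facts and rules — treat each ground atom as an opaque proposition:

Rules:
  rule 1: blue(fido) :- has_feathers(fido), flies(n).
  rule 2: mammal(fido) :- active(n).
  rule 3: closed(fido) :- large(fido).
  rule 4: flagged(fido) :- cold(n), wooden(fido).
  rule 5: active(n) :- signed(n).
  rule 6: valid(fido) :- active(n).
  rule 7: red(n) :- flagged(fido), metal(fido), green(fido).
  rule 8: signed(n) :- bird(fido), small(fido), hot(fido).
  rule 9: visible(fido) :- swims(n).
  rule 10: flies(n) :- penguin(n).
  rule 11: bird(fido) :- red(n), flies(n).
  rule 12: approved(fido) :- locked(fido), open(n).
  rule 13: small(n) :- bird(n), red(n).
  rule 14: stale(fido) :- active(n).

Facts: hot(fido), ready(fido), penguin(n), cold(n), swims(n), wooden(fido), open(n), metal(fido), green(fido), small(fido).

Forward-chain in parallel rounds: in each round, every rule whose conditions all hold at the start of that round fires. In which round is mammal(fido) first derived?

6

Round 1: rule 4 [flagged(fido) :- cold(n), wooden(fido).]; rule 9 [visible(fido) :- swims(n).]; rule 10 [flies(n) :- penguin(n).]. New: flagged(fido), visible(fido), flies(n).
Round 2: rule 7 [red(n) :- flagged(fido), metal(fido), green(fido).]. New: red(n).
Round 3: rule 11 [bird(fido) :- red(n), flies(n).]. New: bird(fido).
Round 4: rule 8 [signed(n) :- bird(fido), small(fido), hot(fido).]. New: signed(n).
Round 5: rule 5 [active(n) :- signed(n).]. New: active(n).
Round 6: rule 2 [mammal(fido) :- active(n).]; rule 6 [valid(fido) :- active(n).]; rule 14 [stale(fido) :- active(n).]. New: mammal(fido), valid(fido), stale(fido).
mammal(fido) first appears in round 6.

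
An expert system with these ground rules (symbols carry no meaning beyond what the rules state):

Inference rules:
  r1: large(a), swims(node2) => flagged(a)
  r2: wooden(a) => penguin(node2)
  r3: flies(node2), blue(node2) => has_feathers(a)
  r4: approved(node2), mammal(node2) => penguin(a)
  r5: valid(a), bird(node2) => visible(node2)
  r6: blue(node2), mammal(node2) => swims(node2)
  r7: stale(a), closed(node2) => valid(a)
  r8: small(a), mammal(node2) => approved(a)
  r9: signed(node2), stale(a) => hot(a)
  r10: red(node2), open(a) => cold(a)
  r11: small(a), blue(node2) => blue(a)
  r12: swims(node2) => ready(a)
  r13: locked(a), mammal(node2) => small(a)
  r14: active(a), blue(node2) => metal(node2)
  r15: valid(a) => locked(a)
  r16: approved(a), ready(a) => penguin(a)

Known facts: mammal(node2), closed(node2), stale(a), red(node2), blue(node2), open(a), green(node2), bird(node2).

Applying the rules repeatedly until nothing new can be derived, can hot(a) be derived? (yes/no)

no

Round 1: r6 [blue(node2), mammal(node2) => swims(node2)]; r7 [stale(a), closed(node2) => valid(a)]; r10 [red(node2), open(a) => cold(a)]. New: swims(node2), valid(a), cold(a).
Round 2: r5 [valid(a), bird(node2) => visible(node2)]; r12 [swims(node2) => ready(a)]; r15 [valid(a) => locked(a)]. New: visible(node2), ready(a), locked(a).
Round 3: r13 [locked(a), mammal(node2) => small(a)]. New: small(a).
Round 4: r8 [small(a), mammal(node2) => approved(a)]; r11 [small(a), blue(node2) => blue(a)]. New: approved(a), blue(a).
Round 5: r16 [approved(a), ready(a) => penguin(a)]. New: penguin(a).
Fixed point reached. hot(a) is concluded only by r9; r9 needs signed(node2) (never derived).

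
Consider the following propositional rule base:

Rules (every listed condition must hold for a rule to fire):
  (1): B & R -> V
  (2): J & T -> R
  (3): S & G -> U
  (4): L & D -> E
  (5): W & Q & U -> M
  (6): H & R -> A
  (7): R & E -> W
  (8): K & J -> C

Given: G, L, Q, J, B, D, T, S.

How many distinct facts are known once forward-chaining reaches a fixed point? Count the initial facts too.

14

Round 1: (2) [J & T -> R]; (3) [S & G -> U]; (4) [L & D -> E]. New: R, U, E.
Round 2: (1) [B & R -> V]; (7) [R & E -> W]. New: V, W.
Round 3: (5) [W & Q & U -> M]. New: M.
Closure: {B, D, E, G, J, L, M, Q, R, S, T, U, V, W} — 14 facts.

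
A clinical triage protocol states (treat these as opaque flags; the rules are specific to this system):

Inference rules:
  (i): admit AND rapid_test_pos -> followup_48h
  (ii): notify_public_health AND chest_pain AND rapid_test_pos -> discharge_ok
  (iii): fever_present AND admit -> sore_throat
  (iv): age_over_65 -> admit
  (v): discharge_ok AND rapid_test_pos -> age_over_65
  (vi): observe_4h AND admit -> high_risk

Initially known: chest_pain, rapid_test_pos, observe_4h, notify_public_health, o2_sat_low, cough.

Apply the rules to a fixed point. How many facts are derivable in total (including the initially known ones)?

11

Round 1: (ii) [notify_public_health AND chest_pain AND rapid_test_pos -> discharge_ok]. Adds discharge_ok.
Round 2: (v) [discharge_ok AND rapid_test_pos -> age_over_65]. Adds age_over_65.
Round 3: (iv) [age_over_65 -> admit]. Adds admit.
Round 4: (i) [admit AND rapid_test_pos -> followup_48h]; (vi) [observe_4h AND admit -> high_risk]. Adds followup_48h, high_risk.
Closure: {admit, age_over_65, chest_pain, cough, discharge_ok, followup_48h, high_risk, notify_public_health, o2_sat_low, observe_4h, rapid_test_pos} — 11 facts.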